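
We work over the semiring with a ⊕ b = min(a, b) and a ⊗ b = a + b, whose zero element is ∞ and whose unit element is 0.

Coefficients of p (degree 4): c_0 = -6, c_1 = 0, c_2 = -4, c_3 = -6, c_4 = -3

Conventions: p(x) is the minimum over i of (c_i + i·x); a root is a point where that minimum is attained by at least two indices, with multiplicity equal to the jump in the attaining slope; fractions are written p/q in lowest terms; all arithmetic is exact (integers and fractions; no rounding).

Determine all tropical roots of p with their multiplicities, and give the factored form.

hull edge (i=0, c=-6) to (i=3, c=-6): slope 0, span 3
hull edge (i=3, c=-6) to (i=4, c=-3): slope 3, span 1
Factored form: p(x) = -3 ⊗ (x ⊕ (-3)) ⊗ (x ⊕ 0) ⊗ (x ⊕ 0) ⊗ (x ⊕ 0)
Answer: roots = -3 (mult 1), 0 (mult 3)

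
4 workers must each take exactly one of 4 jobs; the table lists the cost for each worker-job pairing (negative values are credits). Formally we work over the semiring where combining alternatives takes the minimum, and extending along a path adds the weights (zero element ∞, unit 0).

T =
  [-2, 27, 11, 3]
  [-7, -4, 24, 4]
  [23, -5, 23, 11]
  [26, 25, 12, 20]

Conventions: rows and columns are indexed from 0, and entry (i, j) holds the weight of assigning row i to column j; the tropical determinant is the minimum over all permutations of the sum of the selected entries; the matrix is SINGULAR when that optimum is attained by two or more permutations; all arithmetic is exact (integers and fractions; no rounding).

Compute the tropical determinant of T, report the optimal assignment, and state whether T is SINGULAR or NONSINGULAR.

σ = (0, 1, 2, 3): (-2) + (-4) + 23 + 20 = 37
σ = (0, 1, 3, 2): (-2) + (-4) + 11 + 12 = 17
σ = (0, 2, 1, 3): (-2) + 24 + (-5) + 20 = 37
σ = (0, 2, 3, 1): (-2) + 24 + 11 + 25 = 58
σ = (0, 3, 1, 2): (-2) + 4 + (-5) + 12 = 9
σ = (0, 3, 2, 1): (-2) + 4 + 23 + 25 = 50
σ = (1, 0, 2, 3): 27 + (-7) + 23 + 20 = 63
σ = (1, 0, 3, 2): 27 + (-7) + 11 + 12 = 43
σ = (1, 2, 0, 3): 27 + 24 + 23 + 20 = 94
σ = (1, 2, 3, 0): 27 + 24 + 11 + 26 = 88
σ = (1, 3, 0, 2): 27 + 4 + 23 + 12 = 66
σ = (1, 3, 2, 0): 27 + 4 + 23 + 26 = 80
σ = (2, 0, 1, 3): 11 + (-7) + (-5) + 20 = 19
σ = (2, 0, 3, 1): 11 + (-7) + 11 + 25 = 40
σ = (2, 1, 0, 3): 11 + (-4) + 23 + 20 = 50
σ = (2, 1, 3, 0): 11 + (-4) + 11 + 26 = 44
σ = (2, 3, 0, 1): 11 + 4 + 23 + 25 = 63
σ = (2, 3, 1, 0): 11 + 4 + (-5) + 26 = 36
σ = (3, 0, 1, 2): 3 + (-7) + (-5) + 12 = 3
σ = (3, 0, 2, 1): 3 + (-7) + 23 + 25 = 44
σ = (3, 1, 0, 2): 3 + (-4) + 23 + 12 = 34
σ = (3, 1, 2, 0): 3 + (-4) + 23 + 26 = 48
σ = (3, 2, 0, 1): 3 + 24 + 23 + 25 = 75
σ = (3, 2, 1, 0): 3 + 24 + (-5) + 26 = 48
Optimal value attained by: σ = (3, 0, 1, 2).
Answer: det⊕(T) = 3; verdict: NONSINGULAR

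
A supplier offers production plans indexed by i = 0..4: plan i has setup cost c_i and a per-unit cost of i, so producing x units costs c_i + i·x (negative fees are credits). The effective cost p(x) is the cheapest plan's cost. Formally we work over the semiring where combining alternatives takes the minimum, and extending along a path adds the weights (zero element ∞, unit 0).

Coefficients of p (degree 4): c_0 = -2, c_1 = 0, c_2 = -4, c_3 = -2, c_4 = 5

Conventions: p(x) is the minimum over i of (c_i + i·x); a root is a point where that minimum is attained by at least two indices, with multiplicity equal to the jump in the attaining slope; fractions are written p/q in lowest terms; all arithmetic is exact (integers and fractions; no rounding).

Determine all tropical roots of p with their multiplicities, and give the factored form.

hull edge (i=0, c=-2) to (i=2, c=-4): slope -1, span 2
hull edge (i=2, c=-4) to (i=3, c=-2): slope 2, span 1
hull edge (i=3, c=-2) to (i=4, c=5): slope 7, span 1
Factored form: p(x) = 5 ⊗ (x ⊕ (-7)) ⊗ (x ⊕ (-2)) ⊗ (x ⊕ 1) ⊗ (x ⊕ 1)
Answer: roots = -7 (mult 1), -2 (mult 1), 1 (mult 2)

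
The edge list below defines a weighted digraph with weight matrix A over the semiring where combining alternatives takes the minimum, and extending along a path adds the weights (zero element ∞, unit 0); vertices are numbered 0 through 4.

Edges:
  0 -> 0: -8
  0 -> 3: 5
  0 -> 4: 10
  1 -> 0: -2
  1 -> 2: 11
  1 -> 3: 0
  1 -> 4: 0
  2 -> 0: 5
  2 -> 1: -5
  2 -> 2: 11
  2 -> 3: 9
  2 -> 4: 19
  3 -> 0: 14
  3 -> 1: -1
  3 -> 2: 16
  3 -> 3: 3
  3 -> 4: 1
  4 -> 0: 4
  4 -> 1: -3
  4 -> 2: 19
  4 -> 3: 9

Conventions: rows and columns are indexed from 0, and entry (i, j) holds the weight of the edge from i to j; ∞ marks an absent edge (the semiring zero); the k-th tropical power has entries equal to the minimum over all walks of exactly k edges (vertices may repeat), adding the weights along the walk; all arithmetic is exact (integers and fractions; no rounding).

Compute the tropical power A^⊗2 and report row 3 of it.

A^⊗2:
  [-16, 4, 21, -3, 2]
  [-10, -3, 16, 3, 1]
  [-7, 6, 6, -5, -5]
  [-3, -2, 10, -1, -1]
  [-5, 8, 8, -3, -3]
Answer: row 3 of A^⊗2 = [-3, -2, 10, -1, -1]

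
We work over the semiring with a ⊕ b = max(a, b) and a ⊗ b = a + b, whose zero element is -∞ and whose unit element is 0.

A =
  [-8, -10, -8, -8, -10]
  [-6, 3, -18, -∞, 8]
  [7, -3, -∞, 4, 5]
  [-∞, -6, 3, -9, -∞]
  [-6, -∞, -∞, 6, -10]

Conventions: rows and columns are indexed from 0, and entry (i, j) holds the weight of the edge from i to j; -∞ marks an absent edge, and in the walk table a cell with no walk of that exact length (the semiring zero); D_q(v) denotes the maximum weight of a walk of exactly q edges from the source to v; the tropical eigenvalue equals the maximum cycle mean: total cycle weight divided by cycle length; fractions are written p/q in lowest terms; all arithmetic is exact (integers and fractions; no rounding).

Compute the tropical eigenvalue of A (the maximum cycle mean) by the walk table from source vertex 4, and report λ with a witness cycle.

q=0: [-∞, -∞, -∞, -∞, 0]
q=1: [-6, -∞, -∞, 6, -10]
q=2: [-14, 0, 9, -3, -16]
q=3: [16, 6, 0, 13, 14]
q=4: [8, 9, 16, 20, 14]
q=5: [23, 14, 23, 20, 21]
Optimal cycle mean attained by: cycle 2->4->3->2, total 5 + 6 + 3, length 3.
Answer: λ = 14/3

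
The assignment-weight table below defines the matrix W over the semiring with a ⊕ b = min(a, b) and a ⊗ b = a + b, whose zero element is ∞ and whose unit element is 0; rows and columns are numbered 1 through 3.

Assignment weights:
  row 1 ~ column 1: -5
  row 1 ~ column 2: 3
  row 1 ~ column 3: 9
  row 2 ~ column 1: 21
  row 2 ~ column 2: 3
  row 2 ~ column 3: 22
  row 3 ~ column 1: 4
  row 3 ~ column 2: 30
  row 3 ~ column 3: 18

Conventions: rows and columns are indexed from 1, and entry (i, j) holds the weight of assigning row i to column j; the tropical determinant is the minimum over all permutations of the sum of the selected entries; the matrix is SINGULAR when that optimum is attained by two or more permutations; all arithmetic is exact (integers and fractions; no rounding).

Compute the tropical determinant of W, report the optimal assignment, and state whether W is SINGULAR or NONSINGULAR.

σ = (1, 2, 3): (-5) + 3 + 18 = 16
σ = (1, 3, 2): (-5) + 22 + 30 = 47
σ = (2, 1, 3): 3 + 21 + 18 = 42
σ = (2, 3, 1): 3 + 22 + 4 = 29
σ = (3, 1, 2): 9 + 21 + 30 = 60
σ = (3, 2, 1): 9 + 3 + 4 = 16
Optimal value attained by: σ = (1, 2, 3).
Answer: det⊕(W) = 16; verdict: SINGULAR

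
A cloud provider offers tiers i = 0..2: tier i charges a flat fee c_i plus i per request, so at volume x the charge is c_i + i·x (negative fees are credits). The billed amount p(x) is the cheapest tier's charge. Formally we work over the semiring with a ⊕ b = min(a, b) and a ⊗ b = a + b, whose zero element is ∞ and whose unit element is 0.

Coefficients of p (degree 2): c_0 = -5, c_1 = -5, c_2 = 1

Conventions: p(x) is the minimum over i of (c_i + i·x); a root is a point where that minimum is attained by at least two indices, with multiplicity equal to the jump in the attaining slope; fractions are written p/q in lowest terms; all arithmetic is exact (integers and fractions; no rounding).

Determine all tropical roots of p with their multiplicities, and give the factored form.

hull edge (i=0, c=-5) to (i=1, c=-5): slope 0, span 1
hull edge (i=1, c=-5) to (i=2, c=1): slope 6, span 1
Factored form: p(x) = 1 ⊗ (x ⊕ (-6)) ⊗ (x ⊕ 0)
Answer: roots = -6 (mult 1), 0 (mult 1)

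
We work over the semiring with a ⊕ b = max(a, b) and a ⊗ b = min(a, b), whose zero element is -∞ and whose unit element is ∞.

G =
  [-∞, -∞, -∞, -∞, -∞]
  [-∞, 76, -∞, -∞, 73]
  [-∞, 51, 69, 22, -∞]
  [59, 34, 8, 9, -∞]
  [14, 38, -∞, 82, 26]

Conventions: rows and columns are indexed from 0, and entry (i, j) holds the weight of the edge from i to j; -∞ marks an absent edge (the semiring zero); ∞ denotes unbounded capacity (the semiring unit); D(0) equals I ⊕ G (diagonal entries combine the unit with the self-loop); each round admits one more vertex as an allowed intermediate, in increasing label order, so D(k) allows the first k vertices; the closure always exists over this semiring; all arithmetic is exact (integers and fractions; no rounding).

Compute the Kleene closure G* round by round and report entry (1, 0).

D(0):
  [∞, -∞, -∞, -∞, -∞]
  [-∞, ∞, -∞, -∞, 73]
  [-∞, 51, ∞, 22, -∞]
  [59, 34, 8, ∞, -∞]
  [14, 38, -∞, 82, ∞]
D(1):
  [∞, -∞, -∞, -∞, -∞]
  [-∞, ∞, -∞, -∞, 73]
  [-∞, 51, ∞, 22, -∞]
  [59, 34, 8, ∞, -∞]
  [14, 38, -∞, 82, ∞]
D(2):
  [∞, -∞, -∞, -∞, -∞]
  [-∞, ∞, -∞, -∞, 73]
  [-∞, 51, ∞, 22, 51]
  [59, 34, 8, ∞, 34]
  [14, 38, -∞, 82, ∞]
D(3):
  [∞, -∞, -∞, -∞, -∞]
  [-∞, ∞, -∞, -∞, 73]
  [-∞, 51, ∞, 22, 51]
  [59, 34, 8, ∞, 34]
  [14, 38, -∞, 82, ∞]
D(4):
  [∞, -∞, -∞, -∞, -∞]
  [-∞, ∞, -∞, -∞, 73]
  [22, 51, ∞, 22, 51]
  [59, 34, 8, ∞, 34]
  [59, 38, 8, 82, ∞]
D(5):
  [∞, -∞, -∞, -∞, -∞]
  [59, ∞, 8, 73, 73]
  [51, 51, ∞, 51, 51]
  [59, 34, 8, ∞, 34]
  [59, 38, 8, 82, ∞]
Answer: G*[1][0] = 59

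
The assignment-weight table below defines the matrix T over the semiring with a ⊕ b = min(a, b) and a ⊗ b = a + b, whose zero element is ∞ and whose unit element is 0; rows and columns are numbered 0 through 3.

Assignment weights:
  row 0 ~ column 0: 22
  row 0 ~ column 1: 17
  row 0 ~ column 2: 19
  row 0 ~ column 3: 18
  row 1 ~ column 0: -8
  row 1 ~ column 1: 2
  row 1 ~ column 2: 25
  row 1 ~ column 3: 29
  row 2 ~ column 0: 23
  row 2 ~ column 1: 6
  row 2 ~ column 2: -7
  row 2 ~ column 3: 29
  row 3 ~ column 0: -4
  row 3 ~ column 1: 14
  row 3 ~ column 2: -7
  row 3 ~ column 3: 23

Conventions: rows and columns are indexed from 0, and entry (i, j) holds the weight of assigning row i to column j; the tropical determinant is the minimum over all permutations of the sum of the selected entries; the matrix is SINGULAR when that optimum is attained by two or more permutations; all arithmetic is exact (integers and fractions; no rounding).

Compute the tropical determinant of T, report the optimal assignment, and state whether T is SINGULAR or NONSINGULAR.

σ = (0, 1, 2, 3): 22 + 2 + (-7) + 23 = 40
σ = (0, 1, 3, 2): 22 + 2 + 29 + (-7) = 46
σ = (0, 2, 1, 3): 22 + 25 + 6 + 23 = 76
σ = (0, 2, 3, 1): 22 + 25 + 29 + 14 = 90
σ = (0, 3, 1, 2): 22 + 29 + 6 + (-7) = 50
σ = (0, 3, 2, 1): 22 + 29 + (-7) + 14 = 58
σ = (1, 0, 2, 3): 17 + (-8) + (-7) + 23 = 25
σ = (1, 0, 3, 2): 17 + (-8) + 29 + (-7) = 31
σ = (1, 2, 0, 3): 17 + 25 + 23 + 23 = 88
σ = (1, 2, 3, 0): 17 + 25 + 29 + (-4) = 67
σ = (1, 3, 0, 2): 17 + 29 + 23 + (-7) = 62
σ = (1, 3, 2, 0): 17 + 29 + (-7) + (-4) = 35
σ = (2, 0, 1, 3): 19 + (-8) + 6 + 23 = 40
σ = (2, 0, 3, 1): 19 + (-8) + 29 + 14 = 54
σ = (2, 1, 0, 3): 19 + 2 + 23 + 23 = 67
σ = (2, 1, 3, 0): 19 + 2 + 29 + (-4) = 46
σ = (2, 3, 0, 1): 19 + 29 + 23 + 14 = 85
σ = (2, 3, 1, 0): 19 + 29 + 6 + (-4) = 50
σ = (3, 0, 1, 2): 18 + (-8) + 6 + (-7) = 9
σ = (3, 0, 2, 1): 18 + (-8) + (-7) + 14 = 17
σ = (3, 1, 0, 2): 18 + 2 + 23 + (-7) = 36
σ = (3, 1, 2, 0): 18 + 2 + (-7) + (-4) = 9
σ = (3, 2, 0, 1): 18 + 25 + 23 + 14 = 80
σ = (3, 2, 1, 0): 18 + 25 + 6 + (-4) = 45
Optimal value attained by: σ = (3, 0, 1, 2).
Answer: det⊕(T) = 9; verdict: SINGULAR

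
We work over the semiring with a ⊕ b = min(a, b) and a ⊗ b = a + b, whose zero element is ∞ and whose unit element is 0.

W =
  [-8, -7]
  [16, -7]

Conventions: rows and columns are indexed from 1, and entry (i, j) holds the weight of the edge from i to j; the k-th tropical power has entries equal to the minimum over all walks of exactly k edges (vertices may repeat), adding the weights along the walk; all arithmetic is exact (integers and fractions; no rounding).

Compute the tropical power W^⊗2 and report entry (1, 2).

W^⊗2:
  [-16, -15]
  [8, -14]
Key observation: the optimum is the walk 1->1->2, with weight (-8) + (-7) = -15.
Optimal value attained by: walk 1->1->2.
Answer: (W^⊗2)[1][2] = -15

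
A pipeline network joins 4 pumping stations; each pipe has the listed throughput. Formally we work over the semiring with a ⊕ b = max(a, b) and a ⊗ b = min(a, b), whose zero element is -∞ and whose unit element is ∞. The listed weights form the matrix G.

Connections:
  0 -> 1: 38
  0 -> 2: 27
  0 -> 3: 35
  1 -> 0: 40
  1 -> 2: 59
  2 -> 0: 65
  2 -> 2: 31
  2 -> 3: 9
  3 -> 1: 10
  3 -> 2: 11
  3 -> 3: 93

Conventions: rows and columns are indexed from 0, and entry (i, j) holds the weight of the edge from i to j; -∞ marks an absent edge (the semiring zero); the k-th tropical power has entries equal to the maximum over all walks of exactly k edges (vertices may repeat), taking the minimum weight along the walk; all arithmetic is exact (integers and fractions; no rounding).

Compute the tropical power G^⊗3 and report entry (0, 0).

G^⊗2:
  [38, 10, 38, 35]
  [59, 38, 31, 35]
  [31, 38, 31, 35]
  [11, 10, 11, 93]
G^⊗3:
  [38, 38, 31, 35]
  [38, 38, 38, 35]
  [38, 31, 38, 35]
  [11, 11, 11, 93]
Key observation: the optimum is the walk 0->1->2->0, with weight 38 min 59 min 65 = 38.
Optimal value attained by: walk 0->1->2->0.
Answer: (G^⊗3)[0][0] = 38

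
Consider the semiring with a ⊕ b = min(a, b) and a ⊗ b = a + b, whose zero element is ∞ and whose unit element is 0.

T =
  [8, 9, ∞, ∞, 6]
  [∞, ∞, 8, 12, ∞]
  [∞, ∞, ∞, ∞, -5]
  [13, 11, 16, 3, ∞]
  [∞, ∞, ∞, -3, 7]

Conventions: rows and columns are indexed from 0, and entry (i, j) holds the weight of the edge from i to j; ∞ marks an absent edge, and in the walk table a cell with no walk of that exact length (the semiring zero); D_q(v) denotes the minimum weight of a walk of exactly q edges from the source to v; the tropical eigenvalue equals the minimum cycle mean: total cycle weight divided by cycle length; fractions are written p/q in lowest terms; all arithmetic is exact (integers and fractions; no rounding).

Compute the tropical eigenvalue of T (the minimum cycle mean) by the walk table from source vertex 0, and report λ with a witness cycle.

q=0: [0, ∞, ∞, ∞, ∞]
q=1: [8, 9, ∞, ∞, 6]
q=2: [16, 17, 17, 3, 13]
q=3: [16, 14, 19, 6, 12]
q=4: [19, 17, 22, 9, 14]
q=5: [22, 20, 25, 11, 17]
Optimal cycle mean attained by: cycle 2->4->3->2, total (-5) + (-3) + 16, length 3.
Answer: λ = 8/3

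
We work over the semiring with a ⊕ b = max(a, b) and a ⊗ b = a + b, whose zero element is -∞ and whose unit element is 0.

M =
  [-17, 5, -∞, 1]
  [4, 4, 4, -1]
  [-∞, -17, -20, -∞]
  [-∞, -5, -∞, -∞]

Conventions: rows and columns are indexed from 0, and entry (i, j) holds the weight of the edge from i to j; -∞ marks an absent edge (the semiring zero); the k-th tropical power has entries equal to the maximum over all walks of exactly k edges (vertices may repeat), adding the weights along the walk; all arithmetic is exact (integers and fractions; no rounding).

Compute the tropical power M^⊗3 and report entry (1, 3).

M^⊗2:
  [9, 9, 9, 4]
  [8, 9, 8, 5]
  [-13, -13, -13, -18]
  [-1, -1, -1, -6]
M^⊗3:
  [13, 14, 13, 10]
  [13, 13, 13, 9]
  [-9, -8, -9, -12]
  [3, 4, 3, 0]
Key observation: the optimum is the walk 1->1->0->3, with weight 4 + 4 + 1 = 9.
Optimal value attained by: walk 1->1->0->3.
Answer: (M^⊗3)[1][3] = 9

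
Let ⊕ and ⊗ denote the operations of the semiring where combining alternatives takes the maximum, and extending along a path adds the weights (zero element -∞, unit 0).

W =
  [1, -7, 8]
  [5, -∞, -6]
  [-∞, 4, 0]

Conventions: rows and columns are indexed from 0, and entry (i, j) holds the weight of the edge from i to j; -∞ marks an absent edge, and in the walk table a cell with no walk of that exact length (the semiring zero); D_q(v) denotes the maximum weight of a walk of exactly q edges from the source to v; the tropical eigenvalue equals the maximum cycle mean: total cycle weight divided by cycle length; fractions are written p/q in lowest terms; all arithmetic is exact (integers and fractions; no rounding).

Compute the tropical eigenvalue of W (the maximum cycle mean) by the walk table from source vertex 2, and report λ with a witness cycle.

q=0: [-∞, -∞, 0]
q=1: [-∞, 4, 0]
q=2: [9, 4, 0]
q=3: [10, 4, 17]
Optimal cycle mean attained by: cycle 0->2->1->0, total 8 + 4 + 5, length 3.
Answer: λ = 17/3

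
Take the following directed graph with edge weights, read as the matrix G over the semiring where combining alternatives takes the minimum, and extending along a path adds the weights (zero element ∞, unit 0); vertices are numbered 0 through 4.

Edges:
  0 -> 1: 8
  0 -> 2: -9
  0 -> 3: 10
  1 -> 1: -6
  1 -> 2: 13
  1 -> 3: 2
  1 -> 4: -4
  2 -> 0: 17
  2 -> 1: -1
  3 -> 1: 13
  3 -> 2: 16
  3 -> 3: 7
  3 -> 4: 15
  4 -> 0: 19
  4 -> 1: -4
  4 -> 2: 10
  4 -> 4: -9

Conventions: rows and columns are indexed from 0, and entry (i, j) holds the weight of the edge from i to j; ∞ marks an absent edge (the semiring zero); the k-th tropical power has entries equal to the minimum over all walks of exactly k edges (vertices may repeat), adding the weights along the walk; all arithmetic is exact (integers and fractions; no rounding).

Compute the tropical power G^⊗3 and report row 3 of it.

G^⊗2:
  [8, -10, 21, 10, 4]
  [15, -12, 6, -4, -13]
  [∞, -7, 8, 1, -5]
  [33, 7, 23, 14, 6]
  [10, -13, 1, -2, -18]
G^⊗3:
  [23, -16, -1, -8, -14]
  [6, -18, -3, -10, -22]
  [14, -13, 5, -5, -14]
  [25, 1, 16, 9, -3]
  [1, -22, -8, -11, -27]
Answer: row 3 of G^⊗3 = [25, 1, 16, 9, -3]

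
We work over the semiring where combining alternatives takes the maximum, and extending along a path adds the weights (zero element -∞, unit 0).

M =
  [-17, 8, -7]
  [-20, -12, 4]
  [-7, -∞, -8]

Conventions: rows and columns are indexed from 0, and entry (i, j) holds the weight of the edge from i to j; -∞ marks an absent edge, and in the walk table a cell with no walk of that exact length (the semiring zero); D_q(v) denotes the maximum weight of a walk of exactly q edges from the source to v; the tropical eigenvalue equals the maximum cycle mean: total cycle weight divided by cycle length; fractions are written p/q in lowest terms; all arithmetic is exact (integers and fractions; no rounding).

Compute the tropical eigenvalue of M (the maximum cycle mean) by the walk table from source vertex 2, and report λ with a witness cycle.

q=0: [-∞, -∞, 0]
q=1: [-7, -∞, -8]
q=2: [-15, 1, -14]
q=3: [-19, -7, 5]
Optimal cycle mean attained by: cycle 0->1->2->0, total 8 + 4 + (-7), length 3.
Answer: λ = 5/3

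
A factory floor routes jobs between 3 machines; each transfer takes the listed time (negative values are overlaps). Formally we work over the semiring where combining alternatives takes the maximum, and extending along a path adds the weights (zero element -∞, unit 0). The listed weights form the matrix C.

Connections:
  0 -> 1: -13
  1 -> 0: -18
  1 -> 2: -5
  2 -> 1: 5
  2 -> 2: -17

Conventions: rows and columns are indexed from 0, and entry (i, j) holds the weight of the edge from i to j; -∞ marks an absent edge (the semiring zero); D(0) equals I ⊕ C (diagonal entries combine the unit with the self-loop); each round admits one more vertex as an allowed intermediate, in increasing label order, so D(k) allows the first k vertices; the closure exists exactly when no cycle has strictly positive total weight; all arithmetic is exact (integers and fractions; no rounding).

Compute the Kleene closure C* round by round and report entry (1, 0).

D(0):
  [0, -13, -∞]
  [-18, 0, -5]
  [-∞, 5, 0]
D(1):
  [0, -13, -∞]
  [-18, 0, -5]
  [-∞, 5, 0]
D(2):
  [0, -13, -18]
  [-18, 0, -5]
  [-13, 5, 0]
D(3):
  [0, -13, -18]
  [-18, 0, -5]
  [-13, 5, 0]
Answer: C*[1][0] = -18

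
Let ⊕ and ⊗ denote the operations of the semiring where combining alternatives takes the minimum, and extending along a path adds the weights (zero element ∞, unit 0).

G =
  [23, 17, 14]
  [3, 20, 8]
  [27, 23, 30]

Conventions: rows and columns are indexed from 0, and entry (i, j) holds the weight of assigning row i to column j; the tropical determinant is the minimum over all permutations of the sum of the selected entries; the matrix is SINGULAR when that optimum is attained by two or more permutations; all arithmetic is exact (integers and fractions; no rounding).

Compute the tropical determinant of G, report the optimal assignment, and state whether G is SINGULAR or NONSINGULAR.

σ = (0, 1, 2): 23 + 20 + 30 = 73
σ = (0, 2, 1): 23 + 8 + 23 = 54
σ = (1, 0, 2): 17 + 3 + 30 = 50
σ = (1, 2, 0): 17 + 8 + 27 = 52
σ = (2, 0, 1): 14 + 3 + 23 = 40
σ = (2, 1, 0): 14 + 20 + 27 = 61
Optimal value attained by: σ = (2, 0, 1).
Answer: det⊕(G) = 40; verdict: NONSINGULAR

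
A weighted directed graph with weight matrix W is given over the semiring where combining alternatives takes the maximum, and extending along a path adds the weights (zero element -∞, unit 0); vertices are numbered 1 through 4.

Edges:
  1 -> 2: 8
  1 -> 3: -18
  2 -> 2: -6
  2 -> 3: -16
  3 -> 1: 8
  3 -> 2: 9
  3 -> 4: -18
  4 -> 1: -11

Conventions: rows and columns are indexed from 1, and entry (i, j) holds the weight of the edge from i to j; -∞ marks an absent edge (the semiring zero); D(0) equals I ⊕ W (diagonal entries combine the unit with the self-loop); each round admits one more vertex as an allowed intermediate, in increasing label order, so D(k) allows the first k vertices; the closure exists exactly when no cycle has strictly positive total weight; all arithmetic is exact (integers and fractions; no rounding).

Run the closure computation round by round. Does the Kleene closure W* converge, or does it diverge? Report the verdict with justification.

D(0):
  [0, 8, -18, -∞]
  [-∞, 0, -16, -∞]
  [8, 9, 0, -18]
  [-11, -∞, -∞, 0]
D(1):
  [0, 8, -18, -∞]
  [-∞, 0, -16, -∞]
  [8, 16, 0, -18]
  [-11, -3, -29, 0]
D(2):
  [0, 8, -8, -∞]
  [-∞, 0, -16, -∞]
  [8, 16, 0, -18]
  [-11, -3, -19, 0]
D(3):
  [0, 8, -8, -26]
  [-8, 0, -16, -34]
  [8, 16, 0, -18]
  [-11, -3, -19, 0]
D(4):
  [0, 8, -8, -26]
  [-8, 0, -16, -34]
  [8, 16, 0, -18]
  [-11, -3, -19, 0]
Key observation: every diagonal entry stays at the unit through all rounds, so no improving cycle exists.
Answer: CONVERGES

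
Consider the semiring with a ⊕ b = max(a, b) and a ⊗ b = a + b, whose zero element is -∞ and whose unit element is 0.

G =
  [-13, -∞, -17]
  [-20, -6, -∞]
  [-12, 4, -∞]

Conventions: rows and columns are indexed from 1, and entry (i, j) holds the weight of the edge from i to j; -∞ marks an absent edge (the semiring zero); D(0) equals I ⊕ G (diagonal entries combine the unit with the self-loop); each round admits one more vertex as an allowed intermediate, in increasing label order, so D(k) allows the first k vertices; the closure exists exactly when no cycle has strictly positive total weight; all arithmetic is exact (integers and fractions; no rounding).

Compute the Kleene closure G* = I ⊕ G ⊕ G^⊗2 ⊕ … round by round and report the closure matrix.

D(0):
  [0, -∞, -17]
  [-20, 0, -∞]
  [-12, 4, 0]
D(1):
  [0, -∞, -17]
  [-20, 0, -37]
  [-12, 4, 0]
D(2):
  [0, -∞, -17]
  [-20, 0, -37]
  [-12, 4, 0]
D(3):
  [0, -13, -17]
  [-20, 0, -37]
  [-12, 4, 0]
Answer: G* = [[0, -13, -17], [-20, 0, -37], [-12, 4, 0]]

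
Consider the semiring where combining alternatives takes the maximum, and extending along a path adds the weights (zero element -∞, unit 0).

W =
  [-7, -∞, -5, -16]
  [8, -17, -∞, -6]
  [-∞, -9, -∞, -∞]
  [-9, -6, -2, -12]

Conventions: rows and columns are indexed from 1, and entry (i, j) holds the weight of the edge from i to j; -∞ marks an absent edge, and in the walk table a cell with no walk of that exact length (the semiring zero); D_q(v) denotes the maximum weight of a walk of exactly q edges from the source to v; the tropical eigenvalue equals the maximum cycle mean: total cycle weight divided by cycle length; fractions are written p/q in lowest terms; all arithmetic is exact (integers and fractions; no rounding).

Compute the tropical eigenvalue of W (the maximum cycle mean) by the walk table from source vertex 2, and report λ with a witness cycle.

q=0: [-∞, 0, -∞, -∞]
q=1: [8, -17, -∞, -6]
q=2: [1, -12, 3, -8]
q=3: [-4, -6, -4, -15]
q=4: [2, -13, -9, -12]
Optimal cycle mean attained by: cycle 1->3->2->1, total (-5) + (-9) + 8, length 3.
Answer: λ = -2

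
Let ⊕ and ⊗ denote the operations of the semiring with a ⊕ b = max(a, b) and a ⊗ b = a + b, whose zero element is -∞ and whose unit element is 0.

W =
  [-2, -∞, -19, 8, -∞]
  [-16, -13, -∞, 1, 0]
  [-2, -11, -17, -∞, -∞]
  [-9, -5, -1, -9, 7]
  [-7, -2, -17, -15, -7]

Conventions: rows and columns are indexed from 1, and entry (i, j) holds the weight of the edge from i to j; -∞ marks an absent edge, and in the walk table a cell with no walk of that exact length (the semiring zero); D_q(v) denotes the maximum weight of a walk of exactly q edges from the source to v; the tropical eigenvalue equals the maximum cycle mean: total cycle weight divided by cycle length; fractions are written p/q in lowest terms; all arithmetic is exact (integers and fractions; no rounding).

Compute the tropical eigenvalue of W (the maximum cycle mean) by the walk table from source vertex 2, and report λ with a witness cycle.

q=0: [-∞, 0, -∞, -∞, -∞]
q=1: [-16, -13, -∞, 1, 0]
q=2: [-7, -2, 0, -8, 8]
q=3: [1, 6, -9, 1, 1]
q=4: [-1, -1, 0, 9, 8]
q=5: [1, 6, 8, 7, 16]
Optimal cycle mean attained by: cycle 1->4->5->1, total 8 + 7 + (-7), length 3.
Answer: λ = 8/3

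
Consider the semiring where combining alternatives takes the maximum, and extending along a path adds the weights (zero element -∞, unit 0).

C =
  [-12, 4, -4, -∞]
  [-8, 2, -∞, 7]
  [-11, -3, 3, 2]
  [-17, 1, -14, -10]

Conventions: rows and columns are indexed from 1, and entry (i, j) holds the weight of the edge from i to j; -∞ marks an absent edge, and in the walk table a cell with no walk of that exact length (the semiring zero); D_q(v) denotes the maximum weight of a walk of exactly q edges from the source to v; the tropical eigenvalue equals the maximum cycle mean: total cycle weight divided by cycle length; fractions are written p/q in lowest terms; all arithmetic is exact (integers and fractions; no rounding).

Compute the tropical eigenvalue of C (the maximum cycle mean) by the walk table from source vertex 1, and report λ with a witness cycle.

q=0: [0, -∞, -∞, -∞]
q=1: [-12, 4, -4, -∞]
q=2: [-4, 6, -1, 11]
q=3: [-2, 12, 2, 13]
q=4: [4, 14, 5, 19]
Optimal cycle mean attained by: cycle 2->4->2, total 7 + 1, length 2.
Answer: λ = 4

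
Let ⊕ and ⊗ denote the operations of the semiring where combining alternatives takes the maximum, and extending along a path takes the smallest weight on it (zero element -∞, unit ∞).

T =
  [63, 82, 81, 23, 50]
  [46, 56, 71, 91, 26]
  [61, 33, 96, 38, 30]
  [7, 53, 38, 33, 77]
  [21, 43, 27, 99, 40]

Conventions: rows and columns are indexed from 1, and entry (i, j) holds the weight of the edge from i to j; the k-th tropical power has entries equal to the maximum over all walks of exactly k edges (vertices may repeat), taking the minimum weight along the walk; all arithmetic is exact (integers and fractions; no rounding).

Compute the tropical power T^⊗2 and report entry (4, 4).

T^⊗2:
  [63, 63, 81, 82, 50]
  [61, 56, 71, 56, 77]
  [61, 61, 96, 38, 50]
  [46, 53, 53, 77, 40]
  [43, 53, 43, 43, 77]
Key observation: the optimum is the walk 4->5->4, with weight 77 min 99 = 77.
Optimal value attained by: walk 4->5->4.
Answer: (T^⊗2)[4][4] = 77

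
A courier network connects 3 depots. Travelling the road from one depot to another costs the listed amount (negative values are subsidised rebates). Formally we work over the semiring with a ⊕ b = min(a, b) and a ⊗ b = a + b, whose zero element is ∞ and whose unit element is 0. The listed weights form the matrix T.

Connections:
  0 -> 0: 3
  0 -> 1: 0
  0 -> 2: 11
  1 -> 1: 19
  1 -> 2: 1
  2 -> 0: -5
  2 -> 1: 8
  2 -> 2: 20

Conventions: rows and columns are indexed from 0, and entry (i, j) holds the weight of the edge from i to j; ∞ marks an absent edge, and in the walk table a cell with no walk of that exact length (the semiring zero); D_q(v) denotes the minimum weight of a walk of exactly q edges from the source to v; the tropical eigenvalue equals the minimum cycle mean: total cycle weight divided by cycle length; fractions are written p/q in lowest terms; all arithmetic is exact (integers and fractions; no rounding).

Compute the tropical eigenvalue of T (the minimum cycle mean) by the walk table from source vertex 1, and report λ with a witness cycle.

q=0: [∞, 0, ∞]
q=1: [∞, 19, 1]
q=2: [-4, 9, 20]
q=3: [-1, -4, 7]
Optimal cycle mean attained by: cycle 0->1->2->0, total 0 + 1 + (-5), length 3.
Answer: λ = -4/3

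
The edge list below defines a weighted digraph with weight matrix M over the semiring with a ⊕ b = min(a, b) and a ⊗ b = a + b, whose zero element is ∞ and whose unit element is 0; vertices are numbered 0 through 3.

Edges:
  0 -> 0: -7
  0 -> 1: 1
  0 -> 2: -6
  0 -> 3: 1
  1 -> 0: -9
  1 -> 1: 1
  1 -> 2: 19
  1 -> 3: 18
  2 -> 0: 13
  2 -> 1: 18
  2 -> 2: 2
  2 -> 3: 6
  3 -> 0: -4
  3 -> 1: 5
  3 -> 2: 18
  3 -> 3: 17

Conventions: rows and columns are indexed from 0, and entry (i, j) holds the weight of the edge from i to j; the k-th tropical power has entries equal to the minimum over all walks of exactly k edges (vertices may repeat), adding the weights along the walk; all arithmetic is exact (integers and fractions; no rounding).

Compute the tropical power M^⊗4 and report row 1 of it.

M^⊗2:
  [-14, -6, -13, -6]
  [-16, -8, -15, -8]
  [2, 11, 4, 8]
  [-11, -3, -10, -3]
M^⊗3:
  [-21, -13, -20, -13]
  [-23, -15, -22, -15]
  [-5, 3, -4, 3]
  [-18, -10, -17, -10]
M^⊗4:
  [-28, -20, -27, -20]
  [-30, -22, -29, -22]
  [-12, -4, -11, -4]
  [-25, -17, -24, -17]
Answer: row 1 of M^⊗4 = [-30, -22, -29, -22]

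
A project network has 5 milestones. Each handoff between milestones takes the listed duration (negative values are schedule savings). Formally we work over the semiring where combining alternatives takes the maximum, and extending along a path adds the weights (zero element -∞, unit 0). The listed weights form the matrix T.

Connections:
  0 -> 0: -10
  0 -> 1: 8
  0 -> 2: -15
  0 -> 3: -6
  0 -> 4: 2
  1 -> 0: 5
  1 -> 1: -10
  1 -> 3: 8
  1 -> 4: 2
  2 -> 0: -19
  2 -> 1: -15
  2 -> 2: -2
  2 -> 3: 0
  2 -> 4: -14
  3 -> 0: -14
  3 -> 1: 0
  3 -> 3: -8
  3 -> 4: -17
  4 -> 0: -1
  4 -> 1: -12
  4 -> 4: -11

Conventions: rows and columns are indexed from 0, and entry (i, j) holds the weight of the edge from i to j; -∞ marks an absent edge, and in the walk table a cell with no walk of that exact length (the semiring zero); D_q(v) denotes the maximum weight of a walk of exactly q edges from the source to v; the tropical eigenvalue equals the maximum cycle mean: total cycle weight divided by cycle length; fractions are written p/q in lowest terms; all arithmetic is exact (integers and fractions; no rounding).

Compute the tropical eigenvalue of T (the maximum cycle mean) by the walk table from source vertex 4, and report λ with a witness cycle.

q=0: [-∞, -∞, -∞, -∞, 0]
q=1: [-1, -12, -∞, -∞, -11]
q=2: [-7, 7, -16, -4, 1]
q=3: [12, 1, -18, 15, 9]
q=4: [8, 20, -3, 9, 14]
q=5: [25, 16, -5, 28, 22]
Optimal cycle mean attained by: cycle 0->1->0, total 8 + 5, length 2.
Answer: λ = 13/2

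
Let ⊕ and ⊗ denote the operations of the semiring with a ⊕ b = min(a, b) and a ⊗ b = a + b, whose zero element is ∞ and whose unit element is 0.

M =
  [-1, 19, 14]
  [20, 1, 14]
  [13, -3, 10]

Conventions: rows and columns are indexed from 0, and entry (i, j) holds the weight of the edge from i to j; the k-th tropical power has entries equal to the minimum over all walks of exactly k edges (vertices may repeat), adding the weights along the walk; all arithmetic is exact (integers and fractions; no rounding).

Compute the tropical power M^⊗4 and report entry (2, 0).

M^⊗2:
  [-2, 11, 13]
  [19, 2, 15]
  [12, -2, 11]
M^⊗3:
  [-3, 10, 12]
  [18, 3, 16]
  [11, -1, 12]
M^⊗4:
  [-4, 9, 11]
  [17, 4, 17]
  [10, 0, 13]
Key observation: the optimum is the walk 2->0->0->0->0, with weight 13 + (-1) + (-1) + (-1) = 10.
Optimal value attained by: walk 2->0->0->0->0.
Answer: (M^⊗4)[2][0] = 10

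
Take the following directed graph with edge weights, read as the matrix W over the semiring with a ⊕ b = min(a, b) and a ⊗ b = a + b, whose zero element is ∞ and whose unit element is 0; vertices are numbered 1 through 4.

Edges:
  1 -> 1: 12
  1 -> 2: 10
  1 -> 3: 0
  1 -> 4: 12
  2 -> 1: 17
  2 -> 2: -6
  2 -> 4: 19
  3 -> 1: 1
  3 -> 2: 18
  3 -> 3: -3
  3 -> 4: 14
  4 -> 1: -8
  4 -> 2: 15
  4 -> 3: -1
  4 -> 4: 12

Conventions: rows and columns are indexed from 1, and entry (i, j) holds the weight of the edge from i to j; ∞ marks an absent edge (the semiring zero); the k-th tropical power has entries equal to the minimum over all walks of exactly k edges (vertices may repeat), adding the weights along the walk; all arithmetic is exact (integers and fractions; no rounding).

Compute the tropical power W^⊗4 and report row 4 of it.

W^⊗2:
  [1, 4, -3, 14]
  [11, -12, 17, 13]
  [-2, 11, -6, 11]
  [0, 2, -8, 4]
W^⊗3:
  [-2, -2, -6, 11]
  [5, -18, 11, 7]
  [-5, 5, -9, 8]
  [-7, -4, -11, 6]
W^⊗4:
  [-5, -8, -9, 8]
  [-1, -24, 5, 1]
  [-8, -1, -12, 5]
  [-10, -10, -14, 3]
Answer: row 4 of W^⊗4 = [-10, -10, -14, 3]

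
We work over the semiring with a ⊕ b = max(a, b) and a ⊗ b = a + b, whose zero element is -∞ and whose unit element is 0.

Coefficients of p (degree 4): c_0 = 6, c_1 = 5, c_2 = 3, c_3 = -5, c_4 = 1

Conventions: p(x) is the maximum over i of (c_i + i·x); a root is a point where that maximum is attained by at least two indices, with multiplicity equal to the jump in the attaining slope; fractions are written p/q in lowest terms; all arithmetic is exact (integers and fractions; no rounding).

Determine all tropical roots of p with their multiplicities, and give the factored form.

hull edge (i=0, c=6) to (i=1, c=5): slope -1, span 1
hull edge (i=1, c=5) to (i=4, c=1): slope -4/3, span 3
Factored form: p(x) = 1 ⊗ (x ⊕ 1) ⊗ (x ⊕ 4/3) ⊗ (x ⊕ 4/3) ⊗ (x ⊕ 4/3)
Answer: roots = 1 (mult 1), 4/3 (mult 3)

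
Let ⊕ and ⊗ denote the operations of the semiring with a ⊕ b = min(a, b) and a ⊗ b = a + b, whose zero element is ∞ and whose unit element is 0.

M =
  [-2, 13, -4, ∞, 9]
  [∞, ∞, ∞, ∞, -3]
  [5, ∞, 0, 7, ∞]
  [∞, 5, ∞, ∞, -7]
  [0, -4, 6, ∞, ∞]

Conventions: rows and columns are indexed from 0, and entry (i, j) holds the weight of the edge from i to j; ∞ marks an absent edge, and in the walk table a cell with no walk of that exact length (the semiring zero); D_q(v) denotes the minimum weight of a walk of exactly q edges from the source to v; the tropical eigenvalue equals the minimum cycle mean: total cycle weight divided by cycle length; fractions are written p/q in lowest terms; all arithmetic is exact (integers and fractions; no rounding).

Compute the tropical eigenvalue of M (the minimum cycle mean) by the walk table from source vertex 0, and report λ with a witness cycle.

q=0: [0, ∞, ∞, ∞, ∞]
q=1: [-2, 13, -4, ∞, 9]
q=2: [-4, 5, -6, 3, 7]
q=3: [-6, 3, -8, 1, -4]
q=4: [-8, -8, -10, -1, -6]
q=5: [-10, -10, -12, -3, -11]
Optimal cycle mean attained by: cycle 1->4->1, total (-3) + (-4), length 2.
Answer: λ = -7/2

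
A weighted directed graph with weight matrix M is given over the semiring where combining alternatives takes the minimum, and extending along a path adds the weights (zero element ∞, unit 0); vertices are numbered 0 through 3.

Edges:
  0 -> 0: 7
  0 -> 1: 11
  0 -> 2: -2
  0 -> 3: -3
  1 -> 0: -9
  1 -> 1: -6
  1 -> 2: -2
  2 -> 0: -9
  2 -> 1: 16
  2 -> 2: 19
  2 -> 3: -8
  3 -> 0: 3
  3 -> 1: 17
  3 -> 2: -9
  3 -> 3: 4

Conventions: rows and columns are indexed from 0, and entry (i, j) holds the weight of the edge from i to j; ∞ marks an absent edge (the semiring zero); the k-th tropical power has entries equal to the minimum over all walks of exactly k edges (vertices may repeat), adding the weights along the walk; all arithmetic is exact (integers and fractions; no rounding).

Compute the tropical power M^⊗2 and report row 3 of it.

M^⊗2:
  [-11, 5, -12, -10]
  [-15, -12, -11, -12]
  [-5, 2, -17, -12]
  [-18, 7, -5, -17]
Answer: row 3 of M^⊗2 = [-18, 7, -5, -17]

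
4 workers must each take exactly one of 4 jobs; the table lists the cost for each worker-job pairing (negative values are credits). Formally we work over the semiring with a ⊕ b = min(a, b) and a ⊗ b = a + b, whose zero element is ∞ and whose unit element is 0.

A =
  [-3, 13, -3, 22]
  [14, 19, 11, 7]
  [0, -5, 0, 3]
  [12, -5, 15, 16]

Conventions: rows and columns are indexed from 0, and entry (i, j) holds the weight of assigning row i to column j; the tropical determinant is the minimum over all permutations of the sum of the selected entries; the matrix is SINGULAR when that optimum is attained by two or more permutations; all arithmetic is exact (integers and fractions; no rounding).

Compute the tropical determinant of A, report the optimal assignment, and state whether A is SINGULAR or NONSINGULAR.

σ = (0, 1, 2, 3): (-3) + 19 + 0 + 16 = 32
σ = (0, 1, 3, 2): (-3) + 19 + 3 + 15 = 34
σ = (0, 2, 1, 3): (-3) + 11 + (-5) + 16 = 19
σ = (0, 2, 3, 1): (-3) + 11 + 3 + (-5) = 6
σ = (0, 3, 1, 2): (-3) + 7 + (-5) + 15 = 14
σ = (0, 3, 2, 1): (-3) + 7 + 0 + (-5) = -1
σ = (1, 0, 2, 3): 13 + 14 + 0 + 16 = 43
σ = (1, 0, 3, 2): 13 + 14 + 3 + 15 = 45
σ = (1, 2, 0, 3): 13 + 11 + 0 + 16 = 40
σ = (1, 2, 3, 0): 13 + 11 + 3 + 12 = 39
σ = (1, 3, 0, 2): 13 + 7 + 0 + 15 = 35
σ = (1, 3, 2, 0): 13 + 7 + 0 + 12 = 32
σ = (2, 0, 1, 3): (-3) + 14 + (-5) + 16 = 22
σ = (2, 0, 3, 1): (-3) + 14 + 3 + (-5) = 9
σ = (2, 1, 0, 3): (-3) + 19 + 0 + 16 = 32
σ = (2, 1, 3, 0): (-3) + 19 + 3 + 12 = 31
σ = (2, 3, 0, 1): (-3) + 7 + 0 + (-5) = -1
σ = (2, 3, 1, 0): (-3) + 7 + (-5) + 12 = 11
σ = (3, 0, 1, 2): 22 + 14 + (-5) + 15 = 46
σ = (3, 0, 2, 1): 22 + 14 + 0 + (-5) = 31
σ = (3, 1, 0, 2): 22 + 19 + 0 + 15 = 56
σ = (3, 1, 2, 0): 22 + 19 + 0 + 12 = 53
σ = (3, 2, 0, 1): 22 + 11 + 0 + (-5) = 28
σ = (3, 2, 1, 0): 22 + 11 + (-5) + 12 = 40
Optimal value attained by: σ = (0, 3, 2, 1).
Answer: det⊕(A) = -1; verdict: SINGULAR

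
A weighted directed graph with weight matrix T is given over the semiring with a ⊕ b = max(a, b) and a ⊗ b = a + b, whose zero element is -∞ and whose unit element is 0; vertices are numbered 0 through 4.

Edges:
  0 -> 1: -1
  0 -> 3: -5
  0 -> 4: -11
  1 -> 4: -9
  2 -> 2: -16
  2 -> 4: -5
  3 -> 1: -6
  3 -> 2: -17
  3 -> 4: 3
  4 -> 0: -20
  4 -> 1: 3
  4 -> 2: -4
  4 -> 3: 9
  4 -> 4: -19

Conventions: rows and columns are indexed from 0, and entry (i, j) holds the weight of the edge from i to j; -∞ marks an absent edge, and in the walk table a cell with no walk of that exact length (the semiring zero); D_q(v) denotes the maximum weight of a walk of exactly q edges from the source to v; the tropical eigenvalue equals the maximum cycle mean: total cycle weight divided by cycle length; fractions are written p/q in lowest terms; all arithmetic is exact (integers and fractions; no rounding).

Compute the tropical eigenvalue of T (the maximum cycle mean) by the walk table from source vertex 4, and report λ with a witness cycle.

q=0: [-∞, -∞, -∞, -∞, 0]
q=1: [-20, 3, -4, 9, -19]
q=2: [-39, 3, -8, -10, 12]
q=3: [-8, 15, 8, 21, -6]
q=4: [-26, 15, 4, 3, 24]
q=5: [4, 27, 20, 33, 6]
Optimal cycle mean attained by: cycle 3->4->3, total 3 + 9, length 2.
Answer: λ = 6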